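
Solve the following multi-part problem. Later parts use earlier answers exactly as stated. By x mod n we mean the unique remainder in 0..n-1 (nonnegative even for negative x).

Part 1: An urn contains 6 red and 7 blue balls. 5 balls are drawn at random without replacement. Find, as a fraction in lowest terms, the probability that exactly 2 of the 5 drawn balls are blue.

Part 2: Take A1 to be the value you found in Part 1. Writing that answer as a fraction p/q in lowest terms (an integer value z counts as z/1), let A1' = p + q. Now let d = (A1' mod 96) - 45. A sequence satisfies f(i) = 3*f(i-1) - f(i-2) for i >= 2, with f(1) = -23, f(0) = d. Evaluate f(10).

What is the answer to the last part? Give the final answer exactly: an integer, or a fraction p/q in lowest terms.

-269291

Part 1: total draws C(13,5) = 1287; favorable C(7,2)*C(6,3) = 420; P = 140/429; answer 140/429
Part 2: A1 = 140/429; threaded value p + q = 569; d = 44; f(2) = 3*(-23) - 1*(44) = -113; iterating: f(2)=-113, f(3)=-316, f(4)=-835, f(5)=-2189, f(6)=-5732, f(7)=-15007, f(8)=-39289, f(9)=-102860, f(10)=-269291; answer -269291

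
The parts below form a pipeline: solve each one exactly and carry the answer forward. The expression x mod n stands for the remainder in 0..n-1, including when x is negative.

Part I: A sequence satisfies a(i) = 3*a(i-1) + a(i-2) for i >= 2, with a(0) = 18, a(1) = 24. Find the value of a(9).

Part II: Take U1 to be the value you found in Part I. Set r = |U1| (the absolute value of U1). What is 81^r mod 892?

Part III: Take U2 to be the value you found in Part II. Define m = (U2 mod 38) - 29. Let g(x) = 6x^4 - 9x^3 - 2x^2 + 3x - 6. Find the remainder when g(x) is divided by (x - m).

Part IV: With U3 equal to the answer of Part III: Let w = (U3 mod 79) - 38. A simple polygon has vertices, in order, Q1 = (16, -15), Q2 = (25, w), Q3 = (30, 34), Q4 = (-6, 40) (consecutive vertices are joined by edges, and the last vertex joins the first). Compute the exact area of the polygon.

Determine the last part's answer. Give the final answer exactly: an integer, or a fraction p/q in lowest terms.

Part I: a(2) = 3*(24) + 1*(18) = 90; iterating: a(2)=90, a(3)=294, a(4)=972, a(5)=3210, a(6)=10602, a(7)=35016, a(8)=115650, a(9)=381966; answer 381966
Part II: U1 = 381966; r = 381966; squarings mod 892: 81^1=81, 81^2=317, 81^4=585, 81^8=589, 81^16=825, 81^32=29, 81^64=841, 81^128=817, 81^256=273, 81^512=493, 81^1024=425, 81^2048=441, 81^4096=25, 81^8192=625, 81^16384=821, 81^32768=581, 81^65536=385, 81^131072=153, 81^262144=217; 81^381966 = 81^2 * 81^4 * 81^8 * 81^1024 * 81^4096 * 81^16384 * 81^32768 * 81^65536 * 81^262144 = 737 (mod 892); answer 737
Part III: U2 = 737; m = -14; remainder = value at the root: 6*(-14)^4 - 9*(-14)^3 - 2*(-14)^2 + 3*(-14)^1 - 6 = (230496) + (24696) + (-392) + (-42) + (-6) = 254752; answer 254752
Part IV: U3 = 254752; w = 18; cross terms: (16*18 - 25*-15)=663, (25*34 - 30*18)=310, (30*40 - -6*34)=1404, (-6*-15 - 16*40)=-550; twice the area = |1827| = 1827; area = 1827/2; answer 1827/2

1827/2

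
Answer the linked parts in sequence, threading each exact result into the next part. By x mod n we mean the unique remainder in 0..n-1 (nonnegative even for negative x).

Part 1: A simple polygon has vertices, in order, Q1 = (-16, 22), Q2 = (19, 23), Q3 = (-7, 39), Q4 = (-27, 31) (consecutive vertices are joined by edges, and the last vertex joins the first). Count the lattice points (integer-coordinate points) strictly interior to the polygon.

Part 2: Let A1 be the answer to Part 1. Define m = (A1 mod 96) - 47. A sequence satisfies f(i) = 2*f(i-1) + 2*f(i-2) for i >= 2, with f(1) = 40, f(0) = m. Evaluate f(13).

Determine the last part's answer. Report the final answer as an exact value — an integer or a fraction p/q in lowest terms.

4756480

Part 1: cross terms: (-16*23 - 19*22)=-786, (19*39 - -7*23)=902, (-7*31 - -27*39)=836, (-27*22 - -16*31)=-98; twice the area = |854| = 854; area = 427; boundary points = 1 + 2 + 4 + 1 = 8; strictly interior points = area - boundary/2 + 1 = 424; answer 424
Part 2: A1 = 424; m = -7; f(2) = 2*(40) + 2*(-7) = 66; iterating: f(2)=66, f(3)=212, f(4)=556, f(5)=1536, f(6)=4184, f(7)=11440, f(8)=31248, f(9)=85376, f(10)=233248, f(11)=637248, f(12)=1740992, f(13)=4756480; answer 4756480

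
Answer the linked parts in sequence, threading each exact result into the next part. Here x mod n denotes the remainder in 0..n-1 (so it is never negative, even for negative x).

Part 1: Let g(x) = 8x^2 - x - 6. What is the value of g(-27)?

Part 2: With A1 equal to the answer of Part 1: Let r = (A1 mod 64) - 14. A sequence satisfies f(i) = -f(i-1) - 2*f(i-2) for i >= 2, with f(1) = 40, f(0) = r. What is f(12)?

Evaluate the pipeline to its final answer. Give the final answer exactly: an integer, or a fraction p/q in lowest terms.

-2490

Part 1: 8*(-27)^2 - 1*(-27)^1 - 6 = (5832) + (27) + (-6) = 5853; answer 5853
Part 2: A1 = 5853; r = 15; f(2) = -1*(40) - 2*(15) = -70; iterating: f(2)=-70, f(3)=-10, f(4)=150, f(5)=-130, f(6)=-170, f(7)=430, f(8)=-90, f(9)=-770, f(10)=950, f(11)=590, f(12)=-2490; answer -2490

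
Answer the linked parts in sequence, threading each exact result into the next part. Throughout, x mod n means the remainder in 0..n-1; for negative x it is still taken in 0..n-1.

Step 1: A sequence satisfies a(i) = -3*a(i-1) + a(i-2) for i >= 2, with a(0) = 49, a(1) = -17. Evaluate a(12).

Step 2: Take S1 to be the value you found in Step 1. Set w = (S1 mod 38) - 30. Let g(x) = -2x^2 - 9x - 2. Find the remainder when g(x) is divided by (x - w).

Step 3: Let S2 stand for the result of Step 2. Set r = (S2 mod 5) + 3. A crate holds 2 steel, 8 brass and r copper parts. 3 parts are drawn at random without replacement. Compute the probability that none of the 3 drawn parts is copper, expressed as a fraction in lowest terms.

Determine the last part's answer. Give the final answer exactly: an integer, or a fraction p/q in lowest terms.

Step 1: a(2) = -3*(-17) + 1*(49) = 100; iterating: a(2)=100, a(3)=-317, a(4)=1051, a(5)=-3470, a(6)=11461, a(7)=-37853, a(8)=125020, a(9)=-412913, a(10)=1363759, a(11)=-4504190, a(12)=14876329; answer 14876329
Step 2: S1 = 14876329; w = -17; remainder = value at the root: -2*(-17)^2 - 9*(-17)^1 - 2 = (-578) + (153) + (-2) = -427; answer -427
Step 3: S2 = -427; r = 6; total draws C(16,3) = 560; favorable C(10,3) = 120; P = 3/14; answer 3/14

3/14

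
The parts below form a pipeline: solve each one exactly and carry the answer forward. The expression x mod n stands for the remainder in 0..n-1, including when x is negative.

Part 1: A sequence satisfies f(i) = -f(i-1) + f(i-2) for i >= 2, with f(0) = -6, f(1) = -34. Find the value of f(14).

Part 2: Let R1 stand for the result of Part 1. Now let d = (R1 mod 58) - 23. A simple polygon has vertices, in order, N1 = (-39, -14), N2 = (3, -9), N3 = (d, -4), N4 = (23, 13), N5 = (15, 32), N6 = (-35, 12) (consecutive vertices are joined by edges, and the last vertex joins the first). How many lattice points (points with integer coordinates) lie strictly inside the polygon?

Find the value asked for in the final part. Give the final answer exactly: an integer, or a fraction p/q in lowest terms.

Part 1: f(2) = -1*(-34) + 1*(-6) = 28; iterating: f(2)=28, f(3)=-62, f(4)=90, f(5)=-152, f(6)=242, f(7)=-394, f(8)=636, f(9)=-1030, f(10)=1666, f(11)=-2696, f(12)=4362, f(13)=-7058, f(14)=11420; answer 11420
Part 2: R1 = 11420; d = 29; cross terms: (-39*-9 - 3*-14)=393, (3*-4 - 29*-9)=249, (29*13 - 23*-4)=469, (23*32 - 15*13)=541, (15*12 - -35*32)=1300, (-35*-14 - -39*12)=958; twice the area = |3910| = 3910; area = 1955; boundary points = 1 + 1 + 1 + 1 + 10 + 2 = 16; strictly interior points = area - boundary/2 + 1 = 1948; answer 1948

1948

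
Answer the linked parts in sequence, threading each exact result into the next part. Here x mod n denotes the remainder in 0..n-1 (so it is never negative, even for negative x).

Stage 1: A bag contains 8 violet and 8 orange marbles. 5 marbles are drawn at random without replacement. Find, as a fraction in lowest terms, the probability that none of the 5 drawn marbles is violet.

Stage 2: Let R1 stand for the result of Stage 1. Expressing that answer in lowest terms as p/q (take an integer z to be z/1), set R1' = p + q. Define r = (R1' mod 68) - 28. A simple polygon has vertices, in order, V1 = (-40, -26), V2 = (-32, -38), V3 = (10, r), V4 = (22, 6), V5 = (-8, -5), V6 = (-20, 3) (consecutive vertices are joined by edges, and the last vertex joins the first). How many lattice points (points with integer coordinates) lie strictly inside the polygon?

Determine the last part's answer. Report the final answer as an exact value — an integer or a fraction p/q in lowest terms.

1235

Stage 1: total draws C(16,5) = 4368; favorable C(8,5) = 56; P = 1/78; answer 1/78
Stage 2: R1 = 1/78; threaded value p + q = 79; r = -17; cross terms: (-40*-38 - -32*-26)=688, (-32*-17 - 10*-38)=924, (10*6 - 22*-17)=434, (22*-5 - -8*6)=-62, (-8*3 - -20*-5)=-124, (-20*-26 - -40*3)=640; twice the area = |2500| = 2500; area = 1250; boundary points = 4 + 21 + 1 + 1 + 4 + 1 = 32; strictly interior points = area - boundary/2 + 1 = 1235; answer 1235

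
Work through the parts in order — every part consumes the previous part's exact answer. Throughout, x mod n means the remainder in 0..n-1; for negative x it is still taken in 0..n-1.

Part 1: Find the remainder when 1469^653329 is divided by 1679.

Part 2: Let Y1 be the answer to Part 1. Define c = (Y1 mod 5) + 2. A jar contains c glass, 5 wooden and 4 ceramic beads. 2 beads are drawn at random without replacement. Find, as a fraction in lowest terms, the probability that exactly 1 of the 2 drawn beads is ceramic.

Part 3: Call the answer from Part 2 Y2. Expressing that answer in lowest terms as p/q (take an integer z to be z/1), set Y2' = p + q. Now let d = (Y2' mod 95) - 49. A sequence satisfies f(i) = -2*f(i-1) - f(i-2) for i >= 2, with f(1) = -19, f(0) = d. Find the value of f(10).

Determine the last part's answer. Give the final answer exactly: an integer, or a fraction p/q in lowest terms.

Part 1: squarings mod 1679: 1469^1=1469, 1469^2=446, 1469^4=794, 1469^8=811, 1469^16=1232, 1469^32=8, 1469^64=64, 1469^128=738, 1469^256=648, 1469^512=154, 1469^1024=210, 1469^2048=446, 1469^4096=794, 1469^8192=811, 1469^16384=1232, 1469^32768=8, 1469^65536=64, 1469^131072=738, 1469^262144=648, 1469^524288=154; 1469^653329 = 1469^1 * 1469^16 * 1469^2048 * 1469^4096 * 1469^8192 * 1469^16384 * 1469^32768 * 1469^65536 * 1469^524288 = 812 (mod 1679); answer 812
Part 2: Y1 = 812; c = 4; total draws C(13,2) = 78; favorable C(4,1)*C(9,1) = 36; P = 6/13; answer 6/13
Part 3: Y2 = 6/13; threaded value p + q = 19; d = -30; f(2) = -2*(-19) - 1*(-30) = 68; iterating: f(2)=68, f(3)=-117, f(4)=166, f(5)=-215, f(6)=264, f(7)=-313, f(8)=362, f(9)=-411, f(10)=460; answer 460

460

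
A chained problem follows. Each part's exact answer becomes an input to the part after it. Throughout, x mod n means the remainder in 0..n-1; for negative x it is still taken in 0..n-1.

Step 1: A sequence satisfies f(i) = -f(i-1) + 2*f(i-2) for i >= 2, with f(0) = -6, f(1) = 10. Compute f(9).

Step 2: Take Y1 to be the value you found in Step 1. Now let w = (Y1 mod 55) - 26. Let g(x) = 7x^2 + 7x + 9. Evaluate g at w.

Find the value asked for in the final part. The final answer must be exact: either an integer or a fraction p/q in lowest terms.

639

Step 1: f(2) = -1*(10) + 2*(-6) = -22; iterating: f(2)=-22, f(3)=42, f(4)=-86, f(5)=170, f(6)=-342, f(7)=682, f(8)=-1366, f(9)=2730; answer 2730
Step 2: Y1 = 2730; w = 9; 7*(9)^2 + 7*(9)^1 + 9 = (567) + (63) + (9) = 639; answer 639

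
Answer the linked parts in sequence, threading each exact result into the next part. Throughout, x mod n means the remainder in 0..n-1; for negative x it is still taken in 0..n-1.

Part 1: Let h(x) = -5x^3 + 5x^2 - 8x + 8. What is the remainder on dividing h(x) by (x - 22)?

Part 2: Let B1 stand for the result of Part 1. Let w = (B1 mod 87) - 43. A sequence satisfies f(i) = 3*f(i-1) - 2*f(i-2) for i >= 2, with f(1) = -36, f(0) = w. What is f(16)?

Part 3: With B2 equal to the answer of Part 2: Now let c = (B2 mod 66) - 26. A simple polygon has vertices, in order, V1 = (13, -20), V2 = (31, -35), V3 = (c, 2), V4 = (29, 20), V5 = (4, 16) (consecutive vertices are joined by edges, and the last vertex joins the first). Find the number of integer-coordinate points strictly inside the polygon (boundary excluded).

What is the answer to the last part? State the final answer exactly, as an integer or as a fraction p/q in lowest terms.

Part 1: remainder = value at the root: -5*(22)^3 + 5*(22)^2 - 8*(22)^1 + 8 = (-53240) + (2420) + (-176) + (8) = -50988; answer -50988
Part 2: B1 = -50988; w = 38; f(2) = 3*(-36) - 2*(38) = -184; iterating: f(2)=-184, f(3)=-480, f(4)=-1072, f(5)=-2256, f(6)=-4624, f(7)=-9360, f(8)=-18832, f(9)=-37776, f(10)=-75664, f(11)=-151440, f(12)=-302992, f(13)=-606096, f(14)=-1212304, f(15)=-2424720, f(16)=-4849552; answer -4849552
Part 3: B2 = -4849552; c = 36; cross terms: (13*-35 - 31*-20)=165, (31*2 - 36*-35)=1322, (36*20 - 29*2)=662, (29*16 - 4*20)=384, (4*-20 - 13*16)=-288; twice the area = |2245| = 2245; area = 2245/2; boundary points = 3 + 1 + 1 + 1 + 9 = 15; strictly interior points = area - boundary/2 + 1 = 1116; answer 1116

1116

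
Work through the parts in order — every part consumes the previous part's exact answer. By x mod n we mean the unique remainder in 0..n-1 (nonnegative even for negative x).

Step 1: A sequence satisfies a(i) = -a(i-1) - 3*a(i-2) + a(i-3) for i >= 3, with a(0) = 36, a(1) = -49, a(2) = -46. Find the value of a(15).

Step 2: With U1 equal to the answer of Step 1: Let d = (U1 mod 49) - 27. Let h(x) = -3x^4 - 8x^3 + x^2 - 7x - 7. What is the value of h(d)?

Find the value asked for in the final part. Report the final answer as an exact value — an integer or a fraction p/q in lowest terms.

Step 1: a(3) = -1*(-46) - 3*(-49) + 1*(36) = 229; iterating: a(3)=229, a(4)=-140, a(5)=-593, a(6)=1242, a(7)=397, a(8)=-4716, a(9)=4767, a(10)=9778, a(11)=-28795, a(12)=4228, a(13)=91935, a(14)=-133414, a(15)=-138163; answer -138163
Step 2: U1 = -138163; d = -10; -3*(-10)^4 - 8*(-10)^3 + 1*(-10)^2 - 7*(-10)^1 - 7 = (-30000) + (8000) + (100) + (70) + (-7) = -21837; answer -21837

-21837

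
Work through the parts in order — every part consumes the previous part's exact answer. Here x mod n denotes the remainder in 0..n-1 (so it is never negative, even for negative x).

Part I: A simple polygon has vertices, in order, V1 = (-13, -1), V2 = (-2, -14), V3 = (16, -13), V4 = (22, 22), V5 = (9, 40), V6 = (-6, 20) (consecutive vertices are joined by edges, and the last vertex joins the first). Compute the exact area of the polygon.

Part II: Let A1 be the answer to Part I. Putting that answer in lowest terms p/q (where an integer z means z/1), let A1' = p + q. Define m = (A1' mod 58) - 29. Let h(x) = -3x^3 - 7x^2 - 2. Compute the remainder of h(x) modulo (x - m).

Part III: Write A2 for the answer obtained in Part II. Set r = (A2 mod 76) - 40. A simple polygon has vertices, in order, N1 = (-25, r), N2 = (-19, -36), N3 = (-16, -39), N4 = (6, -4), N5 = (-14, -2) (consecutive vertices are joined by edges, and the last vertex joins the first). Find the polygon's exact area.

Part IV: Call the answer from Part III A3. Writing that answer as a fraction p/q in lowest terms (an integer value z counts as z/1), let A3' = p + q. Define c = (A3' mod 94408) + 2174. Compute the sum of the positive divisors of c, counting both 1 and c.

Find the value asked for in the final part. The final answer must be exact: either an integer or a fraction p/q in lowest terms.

Part I: cross terms: (-13*-14 - -2*-1)=180, (-2*-13 - 16*-14)=250, (16*22 - 22*-13)=638, (22*40 - 9*22)=682, (9*20 - -6*40)=420, (-6*-1 - -13*20)=266; twice the area = |2436| = 2436; area = 1218; answer 1218
Part II: A1 = 1218; threaded value p + q = 1219; m = -28; remainder = value at the root: -3*(-28)^3 - 7*(-28)^2 - 2 = (65856) + (-5488) + (-2) = 60366; answer 60366
Part III: A2 = 60366; r = -18; cross terms: (-25*-36 - -19*-18)=558, (-19*-39 - -16*-36)=165, (-16*-4 - 6*-39)=298, (6*-2 - -14*-4)=-68, (-14*-18 - -25*-2)=202; twice the area = |1155| = 1155; area = 1155/2; answer 1155/2
Part IV: A3 = 1155/2; threaded value p + q = 1157; c = 3331; 3331 is prime, so its only divisors are 1 and 3331; sigma = 1 + 3331 = 3332; answer 3332

3332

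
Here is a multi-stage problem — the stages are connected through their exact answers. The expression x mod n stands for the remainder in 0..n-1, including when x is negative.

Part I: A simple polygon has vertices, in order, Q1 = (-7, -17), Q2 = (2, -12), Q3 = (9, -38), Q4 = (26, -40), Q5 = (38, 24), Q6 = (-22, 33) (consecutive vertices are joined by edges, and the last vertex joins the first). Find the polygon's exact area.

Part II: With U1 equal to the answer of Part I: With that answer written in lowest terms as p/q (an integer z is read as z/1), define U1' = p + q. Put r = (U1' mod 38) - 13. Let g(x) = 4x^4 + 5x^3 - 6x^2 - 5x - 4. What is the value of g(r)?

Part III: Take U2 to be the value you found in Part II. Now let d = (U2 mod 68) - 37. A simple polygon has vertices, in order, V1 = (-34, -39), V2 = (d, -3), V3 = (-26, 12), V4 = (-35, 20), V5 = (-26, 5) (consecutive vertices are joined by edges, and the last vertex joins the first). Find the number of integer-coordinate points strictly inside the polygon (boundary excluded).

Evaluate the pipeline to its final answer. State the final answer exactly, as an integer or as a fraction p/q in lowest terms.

Part I: cross terms: (-7*-12 - 2*-17)=118, (2*-38 - 9*-12)=32, (9*-40 - 26*-38)=628, (26*24 - 38*-40)=2144, (38*33 - -22*24)=1782, (-22*-17 - -7*33)=605; twice the area = |5309| = 5309; area = 5309/2; answer 5309/2
Part II: U1 = 5309/2; threaded value p + q = 5311; r = 16; 4*(16)^4 + 5*(16)^3 - 6*(16)^2 - 5*(16)^1 - 4 = (262144) + (20480) + (-1536) + (-80) + (-4) = 281004; answer 281004
Part III: U2 = 281004; d = -9; cross terms: (-34*-3 - -9*-39)=-249, (-9*12 - -26*-3)=-186, (-26*20 - -35*12)=-100, (-35*5 - -26*20)=345, (-26*-39 - -34*5)=1184; twice the area = |994| = 994; area = 497; boundary points = 1 + 1 + 1 + 3 + 4 = 10; strictly interior points = area - boundary/2 + 1 = 493; answer 493

493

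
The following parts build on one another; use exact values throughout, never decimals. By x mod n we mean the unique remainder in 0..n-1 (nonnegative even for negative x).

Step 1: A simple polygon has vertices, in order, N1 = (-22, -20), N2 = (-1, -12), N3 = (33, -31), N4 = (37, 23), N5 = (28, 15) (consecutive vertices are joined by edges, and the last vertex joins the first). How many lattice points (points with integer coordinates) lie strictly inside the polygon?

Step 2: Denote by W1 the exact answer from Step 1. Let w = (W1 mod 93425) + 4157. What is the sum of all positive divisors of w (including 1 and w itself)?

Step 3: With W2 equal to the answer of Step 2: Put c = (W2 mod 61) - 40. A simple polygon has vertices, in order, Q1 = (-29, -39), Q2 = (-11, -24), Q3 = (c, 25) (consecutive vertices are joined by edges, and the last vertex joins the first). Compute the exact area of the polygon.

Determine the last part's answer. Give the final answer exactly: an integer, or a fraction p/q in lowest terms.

Step 1: cross terms: (-22*-12 - -1*-20)=244, (-1*-31 - 33*-12)=427, (33*23 - 37*-31)=1906, (37*15 - 28*23)=-89, (28*-20 - -22*15)=-230; twice the area = |2258| = 2258; area = 1129; boundary points = 1 + 1 + 2 + 1 + 5 = 10; strictly interior points = area - boundary/2 + 1 = 1125; answer 1125
Step 2: W1 = 1125; w = 5282; 5282 = 2 * 19 * 139; sigma = (1 + 2) * (1 + 19) * (1 + 139) = 3 * 20 * 140 = 8400; answer 8400
Step 3: W2 = 8400; c = 3; cross terms: (-29*-24 - -11*-39)=267, (-11*25 - 3*-24)=-203, (3*-39 - -29*25)=608; twice the area = |672| = 672; area = 336; answer 336

336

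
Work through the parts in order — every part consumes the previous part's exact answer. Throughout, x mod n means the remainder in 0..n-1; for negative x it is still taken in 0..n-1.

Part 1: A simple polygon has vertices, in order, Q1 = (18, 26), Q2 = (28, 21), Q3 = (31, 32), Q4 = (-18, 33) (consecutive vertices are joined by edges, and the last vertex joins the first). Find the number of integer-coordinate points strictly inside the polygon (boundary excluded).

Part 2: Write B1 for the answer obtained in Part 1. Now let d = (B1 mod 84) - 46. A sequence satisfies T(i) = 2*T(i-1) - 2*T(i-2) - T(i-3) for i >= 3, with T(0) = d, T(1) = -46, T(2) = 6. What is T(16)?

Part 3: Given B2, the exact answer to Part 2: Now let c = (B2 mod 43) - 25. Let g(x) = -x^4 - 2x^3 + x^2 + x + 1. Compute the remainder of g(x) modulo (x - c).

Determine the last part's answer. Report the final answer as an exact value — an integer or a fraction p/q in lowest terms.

3

Part 1: cross terms: (18*21 - 28*26)=-350, (28*32 - 31*21)=245, (31*33 - -18*32)=1599, (-18*26 - 18*33)=-1062; twice the area = |432| = 432; area = 216; boundary points = 5 + 1 + 1 + 1 = 8; strictly interior points = area - boundary/2 + 1 = 213; answer 213
Part 2: B1 = 213; d = -1; T(3) = 2*(6) - 2*(-46) - 1*(-1) = 105; iterating: T(3)=105, T(4)=244, T(5)=272, T(6)=-49, T(7)=-886, T(8)=-1946, T(9)=-2071, T(10)=636, T(11)=7360, T(12)=15519, T(13)=15682, T(14)=-7034, T(15)=-60951, T(16)=-123516; answer -123516
Part 3: B2 = -123516; c = -2; remainder = value at the root: -1*(-2)^4 - 2*(-2)^3 + 1*(-2)^2 + 1*(-2)^1 + 1 = (-16) + (16) + (4) + (-2) + (1) = 3; answer 3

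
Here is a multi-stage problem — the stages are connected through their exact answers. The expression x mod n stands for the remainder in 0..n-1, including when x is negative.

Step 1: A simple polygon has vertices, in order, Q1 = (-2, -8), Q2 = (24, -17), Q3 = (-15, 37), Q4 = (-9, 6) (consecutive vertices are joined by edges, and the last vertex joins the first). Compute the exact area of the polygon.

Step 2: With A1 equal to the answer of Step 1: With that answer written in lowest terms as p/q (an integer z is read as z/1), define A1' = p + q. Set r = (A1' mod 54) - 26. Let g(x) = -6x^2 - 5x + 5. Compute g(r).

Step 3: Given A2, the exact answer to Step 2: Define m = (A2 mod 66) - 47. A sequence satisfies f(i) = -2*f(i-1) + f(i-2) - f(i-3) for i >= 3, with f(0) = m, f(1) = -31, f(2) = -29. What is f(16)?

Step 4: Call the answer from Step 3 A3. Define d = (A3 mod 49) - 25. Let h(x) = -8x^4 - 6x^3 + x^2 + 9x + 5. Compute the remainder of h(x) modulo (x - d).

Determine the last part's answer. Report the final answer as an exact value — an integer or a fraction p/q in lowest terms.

Step 1: cross terms: (-2*-17 - 24*-8)=226, (24*37 - -15*-17)=633, (-15*6 - -9*37)=243, (-9*-8 - -2*6)=84; twice the area = |1186| = 1186; area = 593; answer 593
Step 2: A1 = 593; threaded value p + q = 594; r = -26; -6*(-26)^2 - 5*(-26)^1 + 5 = (-4056) + (130) + (5) = -3921; answer -3921
Step 3: A2 = -3921; m = -8; f(3) = -2*(-29) + 1*(-31) - 1*(-8) = 35; iterating: f(3)=35, f(4)=-68, f(5)=200, f(6)=-503, f(7)=1274, f(8)=-3251, f(9)=8279, f(10)=-21083, f(11)=53696, f(12)=-136754, f(13)=348287, f(14)=-887024, f(15)=2259089, f(16)=-5753489; answer -5753489
Step 4: A3 = -5753489; d = 17; remainder = value at the root: -8*(17)^4 - 6*(17)^3 + 1*(17)^2 + 9*(17)^1 + 5 = (-668168) + (-29478) + (289) + (153) + (5) = -697199; answer -697199

-697199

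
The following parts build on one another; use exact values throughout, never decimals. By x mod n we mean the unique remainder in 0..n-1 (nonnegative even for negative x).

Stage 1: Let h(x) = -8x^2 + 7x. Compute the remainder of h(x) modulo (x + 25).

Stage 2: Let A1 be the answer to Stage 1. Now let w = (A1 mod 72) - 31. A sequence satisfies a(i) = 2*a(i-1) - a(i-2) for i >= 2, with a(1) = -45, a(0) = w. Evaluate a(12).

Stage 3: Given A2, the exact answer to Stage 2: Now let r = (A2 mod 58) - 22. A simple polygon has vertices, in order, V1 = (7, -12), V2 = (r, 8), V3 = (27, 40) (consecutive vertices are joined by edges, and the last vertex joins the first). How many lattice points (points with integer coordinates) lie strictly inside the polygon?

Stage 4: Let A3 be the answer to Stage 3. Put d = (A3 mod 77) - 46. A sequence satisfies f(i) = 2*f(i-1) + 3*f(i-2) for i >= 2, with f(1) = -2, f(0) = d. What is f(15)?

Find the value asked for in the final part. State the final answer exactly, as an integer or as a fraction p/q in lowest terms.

Stage 1: remainder = value at the root: -8*(-25)^2 + 7*(-25)^1 = (-5000) + (-175) = -5175; answer -5175
Stage 2: A1 = -5175; w = -22; a(2) = 2*(-45) - 1*(-22) = -68; iterating: a(2)=-68, a(3)=-91, a(4)=-114, a(5)=-137, a(6)=-160, a(7)=-183, a(8)=-206, a(9)=-229, a(10)=-252, a(11)=-275, a(12)=-298; answer -298
Stage 3: A2 = -298; r = 28; cross terms: (7*8 - 28*-12)=392, (28*40 - 27*8)=904, (27*-12 - 7*40)=-604; twice the area = |692| = 692; area = 346; boundary points = 1 + 1 + 4 = 6; strictly interior points = area - boundary/2 + 1 = 344; answer 344
Stage 4: A3 = 344; d = -10; f(2) = 2*(-2) + 3*(-10) = -34; iterating: f(2)=-34, f(3)=-74, f(4)=-250, f(5)=-722, f(6)=-2194, f(7)=-6554, f(8)=-19690, f(9)=-59042, f(10)=-177154, f(11)=-531434, f(12)=-1594330, f(13)=-4782962, f(14)=-14348914, f(15)=-43046714; answer -43046714

-43046714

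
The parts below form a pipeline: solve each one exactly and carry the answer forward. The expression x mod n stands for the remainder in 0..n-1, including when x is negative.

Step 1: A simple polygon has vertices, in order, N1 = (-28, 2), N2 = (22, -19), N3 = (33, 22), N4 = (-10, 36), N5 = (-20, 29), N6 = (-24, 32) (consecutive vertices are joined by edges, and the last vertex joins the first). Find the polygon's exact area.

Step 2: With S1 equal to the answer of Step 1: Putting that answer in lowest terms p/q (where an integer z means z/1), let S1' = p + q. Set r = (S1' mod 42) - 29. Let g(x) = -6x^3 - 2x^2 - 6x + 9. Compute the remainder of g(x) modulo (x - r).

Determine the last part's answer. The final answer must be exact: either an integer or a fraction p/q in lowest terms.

10161

Step 1: cross terms: (-28*-19 - 22*2)=488, (22*22 - 33*-19)=1111, (33*36 - -10*22)=1408, (-10*29 - -20*36)=430, (-20*32 - -24*29)=56, (-24*2 - -28*32)=848; twice the area = |4341| = 4341; area = 4341/2; answer 4341/2
Step 2: S1 = 4341/2; threaded value p + q = 4343; r = -12; remainder = value at the root: -6*(-12)^3 - 2*(-12)^2 - 6*(-12)^1 + 9 = (10368) + (-288) + (72) + (9) = 10161; answer 10161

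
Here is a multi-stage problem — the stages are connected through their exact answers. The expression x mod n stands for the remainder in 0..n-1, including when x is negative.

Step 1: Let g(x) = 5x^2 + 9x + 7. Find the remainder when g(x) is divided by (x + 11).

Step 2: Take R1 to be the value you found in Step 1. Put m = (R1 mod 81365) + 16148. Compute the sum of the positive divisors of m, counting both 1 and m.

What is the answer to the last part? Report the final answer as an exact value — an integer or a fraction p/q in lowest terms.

Step 1: remainder = value at the root: 5*(-11)^2 + 9*(-11)^1 + 7 = (605) + (-99) + (7) = 513; answer 513
Step 2: R1 = 513; m = 16661; 16661 is prime, so its only divisors are 1 and 16661; sigma = 1 + 16661 = 16662; answer 16662

16662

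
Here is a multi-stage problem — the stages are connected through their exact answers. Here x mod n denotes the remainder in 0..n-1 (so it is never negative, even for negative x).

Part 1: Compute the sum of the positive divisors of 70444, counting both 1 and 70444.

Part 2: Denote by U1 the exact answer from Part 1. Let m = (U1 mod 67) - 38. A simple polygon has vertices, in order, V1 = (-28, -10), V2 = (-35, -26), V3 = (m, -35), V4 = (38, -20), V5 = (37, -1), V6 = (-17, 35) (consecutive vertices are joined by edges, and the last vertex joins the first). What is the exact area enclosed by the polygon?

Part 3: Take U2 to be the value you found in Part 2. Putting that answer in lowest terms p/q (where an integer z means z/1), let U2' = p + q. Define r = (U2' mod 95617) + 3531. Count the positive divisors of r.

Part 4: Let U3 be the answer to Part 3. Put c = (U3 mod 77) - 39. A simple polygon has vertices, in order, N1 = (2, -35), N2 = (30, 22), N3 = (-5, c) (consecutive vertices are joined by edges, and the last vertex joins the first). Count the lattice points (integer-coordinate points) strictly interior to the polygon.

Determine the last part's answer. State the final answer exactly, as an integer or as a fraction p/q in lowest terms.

365

Part 1: 70444 = 2^2 * 11 * 1601; sigma = (1 + 2 + 4) * (1 + 11) * (1 + 1601) = 7 * 12 * 1602 = 134568; answer 134568
Part 2: U1 = 134568; m = -6; cross terms: (-28*-26 - -35*-10)=378, (-35*-35 - -6*-26)=1069, (-6*-20 - 38*-35)=1450, (38*-1 - 37*-20)=702, (37*35 - -17*-1)=1278, (-17*-10 - -28*35)=1150; twice the area = |6027| = 6027; area = 6027/2; answer 6027/2
Part 3: U2 = 6027/2; threaded value p + q = 6029; r = 9560; 9560 = 2^3 * 5 * 239; number of divisors = (3+1) * (1+1) * (1+1) = 16; answer 16
Part 4: U3 = 16; c = -23; cross terms: (2*22 - 30*-35)=1094, (30*-23 - -5*22)=-580, (-5*-35 - 2*-23)=221; twice the area = |735| = 735; area = 735/2; boundary points = 1 + 5 + 1 = 7; strictly interior points = area - boundary/2 + 1 = 365; answer 365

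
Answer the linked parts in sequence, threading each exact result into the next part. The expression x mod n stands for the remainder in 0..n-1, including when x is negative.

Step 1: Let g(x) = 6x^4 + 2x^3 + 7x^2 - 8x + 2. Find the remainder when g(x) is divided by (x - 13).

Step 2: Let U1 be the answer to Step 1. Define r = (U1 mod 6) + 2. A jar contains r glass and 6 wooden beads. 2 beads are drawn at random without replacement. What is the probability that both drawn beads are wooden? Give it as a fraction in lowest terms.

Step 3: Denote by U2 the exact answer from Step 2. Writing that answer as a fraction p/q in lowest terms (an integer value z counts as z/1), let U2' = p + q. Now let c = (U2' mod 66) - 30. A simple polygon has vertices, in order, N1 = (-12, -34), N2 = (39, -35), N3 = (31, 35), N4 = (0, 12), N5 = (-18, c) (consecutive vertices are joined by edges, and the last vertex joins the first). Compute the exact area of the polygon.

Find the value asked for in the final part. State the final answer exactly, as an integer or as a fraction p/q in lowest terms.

Step 1: remainder = value at the root: 6*(13)^4 + 2*(13)^3 + 7*(13)^2 - 8*(13)^1 + 2 = (171366) + (4394) + (1183) + (-104) + (2) = 176841; answer 176841
Step 2: U1 = 176841; r = 5; total draws C(11,2) = 55; favorable C(6,2) = 15; P = 3/11; answer 3/11
Step 3: U2 = 3/11; threaded value p + q = 14; c = -16; cross terms: (-12*-35 - 39*-34)=1746, (39*35 - 31*-35)=2450, (31*12 - 0*35)=372, (0*-16 - -18*12)=216, (-18*-34 - -12*-16)=420; twice the area = |5204| = 5204; area = 2602; answer 2602

2602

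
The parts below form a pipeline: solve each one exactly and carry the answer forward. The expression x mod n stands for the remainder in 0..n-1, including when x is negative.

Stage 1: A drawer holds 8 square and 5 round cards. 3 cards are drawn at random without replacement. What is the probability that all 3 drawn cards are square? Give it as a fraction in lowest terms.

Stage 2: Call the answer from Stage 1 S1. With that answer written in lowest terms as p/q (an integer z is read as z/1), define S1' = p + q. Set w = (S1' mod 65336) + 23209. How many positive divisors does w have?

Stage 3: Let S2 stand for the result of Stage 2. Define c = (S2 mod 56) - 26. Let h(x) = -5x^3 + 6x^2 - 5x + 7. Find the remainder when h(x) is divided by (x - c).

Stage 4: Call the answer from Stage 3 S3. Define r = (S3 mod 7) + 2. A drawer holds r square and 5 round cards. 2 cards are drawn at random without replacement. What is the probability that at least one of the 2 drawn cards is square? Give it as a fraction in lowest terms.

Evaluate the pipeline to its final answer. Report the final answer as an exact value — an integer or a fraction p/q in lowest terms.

Stage 1: total draws C(13,3) = 286; favorable C(8,3) = 56; P = 28/143; answer 28/143
Stage 2: S1 = 28/143; threaded value p + q = 171; w = 23380; 23380 = 2^2 * 5 * 7 * 167; number of divisors = (2+1) * (1+1) * (1+1) * (1+1) = 24; answer 24
Stage 3: S2 = 24; c = -2; remainder = value at the root: -5*(-2)^3 + 6*(-2)^2 - 5*(-2)^1 + 7 = (40) + (24) + (10) + (7) = 81; answer 81
Stage 4: S3 = 81; r = 6; total draws C(11,2) = 55; complement C(5,2) = 10; favorable 55 - 10 = 45; P = 9/11; answer 9/11

9/11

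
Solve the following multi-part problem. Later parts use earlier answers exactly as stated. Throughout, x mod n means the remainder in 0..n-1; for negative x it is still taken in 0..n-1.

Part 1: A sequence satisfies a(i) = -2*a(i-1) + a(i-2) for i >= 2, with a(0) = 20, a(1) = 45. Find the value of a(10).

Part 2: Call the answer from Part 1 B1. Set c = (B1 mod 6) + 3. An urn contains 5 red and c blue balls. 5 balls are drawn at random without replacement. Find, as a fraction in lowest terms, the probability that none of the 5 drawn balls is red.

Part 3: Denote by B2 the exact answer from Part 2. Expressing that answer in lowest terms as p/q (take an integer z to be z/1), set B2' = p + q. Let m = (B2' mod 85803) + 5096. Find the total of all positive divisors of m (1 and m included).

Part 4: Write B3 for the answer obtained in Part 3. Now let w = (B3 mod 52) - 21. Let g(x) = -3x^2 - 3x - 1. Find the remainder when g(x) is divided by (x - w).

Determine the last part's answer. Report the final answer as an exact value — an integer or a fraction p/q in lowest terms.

-217

Part 1: a(2) = -2*(45) + 1*(20) = -70; iterating: a(2)=-70, a(3)=185, a(4)=-440, a(5)=1065, a(6)=-2570, a(7)=6205, a(8)=-14980, a(9)=36165, a(10)=-87310; answer -87310
Part 2: B1 = -87310; c = 5; total draws C(10,5) = 252; favorable C(5,5) = 1; P = 1/252; answer 1/252
Part 3: B2 = 1/252; threaded value p + q = 253; m = 5349; 5349 = 3 * 1783; sigma = (1 + 3) * (1 + 1783) = 4 * 1784 = 7136; answer 7136
Part 4: B3 = 7136; w = -9; remainder = value at the root: -3*(-9)^2 - 3*(-9)^1 - 1 = (-243) + (27) + (-1) = -217; answer -217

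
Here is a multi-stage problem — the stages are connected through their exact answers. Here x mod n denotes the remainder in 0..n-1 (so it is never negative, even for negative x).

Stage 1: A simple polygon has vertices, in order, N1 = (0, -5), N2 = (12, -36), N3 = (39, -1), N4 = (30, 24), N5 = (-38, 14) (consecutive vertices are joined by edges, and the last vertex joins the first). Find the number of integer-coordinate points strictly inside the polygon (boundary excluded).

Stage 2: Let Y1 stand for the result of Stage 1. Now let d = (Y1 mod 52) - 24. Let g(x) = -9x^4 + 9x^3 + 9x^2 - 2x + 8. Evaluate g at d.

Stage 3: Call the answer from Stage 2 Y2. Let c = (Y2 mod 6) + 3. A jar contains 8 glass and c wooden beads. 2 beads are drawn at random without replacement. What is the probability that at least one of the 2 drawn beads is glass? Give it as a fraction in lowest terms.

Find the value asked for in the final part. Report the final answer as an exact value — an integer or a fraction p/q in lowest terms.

10/11

Stage 1: cross terms: (0*-36 - 12*-5)=60, (12*-1 - 39*-36)=1392, (39*24 - 30*-1)=966, (30*14 - -38*24)=1332, (-38*-5 - 0*14)=190; twice the area = |3940| = 3940; area = 1970; boundary points = 1 + 1 + 1 + 2 + 19 = 24; strictly interior points = area - boundary/2 + 1 = 1959; answer 1959
Stage 2: Y1 = 1959; d = 11; -9*(11)^4 + 9*(11)^3 + 9*(11)^2 - 2*(11)^1 + 8 = (-131769) + (11979) + (1089) + (-22) + (8) = -118715; answer -118715
Stage 3: Y2 = -118715; c = 4; total draws C(12,2) = 66; complement C(4,2) = 6; favorable 66 - 6 = 60; P = 10/11; answer 10/11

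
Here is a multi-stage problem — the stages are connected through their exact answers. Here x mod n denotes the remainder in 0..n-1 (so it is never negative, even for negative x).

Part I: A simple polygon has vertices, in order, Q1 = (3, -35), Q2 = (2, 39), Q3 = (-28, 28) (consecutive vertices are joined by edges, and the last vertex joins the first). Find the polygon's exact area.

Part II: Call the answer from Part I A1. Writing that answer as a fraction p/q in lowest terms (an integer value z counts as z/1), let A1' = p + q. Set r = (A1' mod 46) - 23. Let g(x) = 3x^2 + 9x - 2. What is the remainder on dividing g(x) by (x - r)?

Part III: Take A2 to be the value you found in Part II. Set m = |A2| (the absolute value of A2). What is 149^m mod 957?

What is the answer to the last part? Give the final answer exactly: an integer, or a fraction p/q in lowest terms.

697

Part I: cross terms: (3*39 - 2*-35)=187, (2*28 - -28*39)=1148, (-28*-35 - 3*28)=896; twice the area = |2231| = 2231; area = 2231/2; answer 2231/2
Part II: A1 = 2231/2; threaded value p + q = 2233; r = 2; remainder = value at the root: 3*(2)^2 + 9*(2)^1 - 2 = (12) + (18) + (-2) = 28; answer 28
Part III: A2 = 28; m = 28; squarings mod 957: 149^1=149, 149^2=190, 149^4=691, 149^8=895, 149^16=16; 149^28 = 149^4 * 149^8 * 149^16 = 697 (mod 957); answer 697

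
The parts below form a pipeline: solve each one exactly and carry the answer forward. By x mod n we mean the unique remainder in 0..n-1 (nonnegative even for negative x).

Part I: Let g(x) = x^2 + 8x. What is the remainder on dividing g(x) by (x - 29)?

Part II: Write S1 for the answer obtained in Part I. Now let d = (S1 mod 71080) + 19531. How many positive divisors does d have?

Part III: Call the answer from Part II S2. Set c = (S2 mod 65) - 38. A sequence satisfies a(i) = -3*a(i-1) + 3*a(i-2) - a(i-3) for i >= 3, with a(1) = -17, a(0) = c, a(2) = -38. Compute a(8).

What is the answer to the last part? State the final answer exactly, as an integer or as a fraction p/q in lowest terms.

-71354

Part I: remainder = value at the root: 1*(29)^2 + 8*(29)^1 = (841) + (232) = 1073; answer 1073
Part II: S1 = 1073; d = 20604; 20604 = 2^2 * 3 * 17 * 101; number of divisors = (2+1) * (1+1) * (1+1) * (1+1) = 24; answer 24
Part III: S2 = 24; c = -14; a(3) = -3*(-38) + 3*(-17) - 1*(-14) = 77; iterating: a(3)=77, a(4)=-328, a(5)=1253, a(6)=-4820, a(7)=18547, a(8)=-71354; answer -71354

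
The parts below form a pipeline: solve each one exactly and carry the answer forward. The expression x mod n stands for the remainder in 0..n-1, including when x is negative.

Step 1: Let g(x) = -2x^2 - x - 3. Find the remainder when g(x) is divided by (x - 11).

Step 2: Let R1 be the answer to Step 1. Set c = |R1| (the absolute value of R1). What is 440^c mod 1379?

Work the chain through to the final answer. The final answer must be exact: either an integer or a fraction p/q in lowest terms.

Step 1: remainder = value at the root: -2*(11)^2 - 1*(11)^1 - 3 = (-242) + (-11) + (-3) = -256; answer -256
Step 2: R1 = -256; c = 256; squarings mod 1379: 440^1=440, 440^2=540, 440^4=631, 440^8=1009, 440^16=379, 440^32=225, 440^64=981, 440^128=1198, 440^256=1044; 440^256 = 440^256 = 1044 (mod 1379); answer 1044

1044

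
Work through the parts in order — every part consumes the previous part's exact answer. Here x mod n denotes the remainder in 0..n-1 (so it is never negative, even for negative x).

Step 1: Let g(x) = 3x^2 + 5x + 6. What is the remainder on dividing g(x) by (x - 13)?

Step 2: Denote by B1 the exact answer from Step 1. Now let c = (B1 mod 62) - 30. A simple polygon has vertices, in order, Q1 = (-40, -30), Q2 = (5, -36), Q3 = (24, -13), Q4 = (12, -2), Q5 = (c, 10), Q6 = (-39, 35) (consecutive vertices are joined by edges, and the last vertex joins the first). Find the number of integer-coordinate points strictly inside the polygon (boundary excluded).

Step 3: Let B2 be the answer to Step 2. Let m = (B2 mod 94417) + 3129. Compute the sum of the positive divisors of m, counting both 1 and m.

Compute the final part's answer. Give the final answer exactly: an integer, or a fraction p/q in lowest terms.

Step 1: remainder = value at the root: 3*(13)^2 + 5*(13)^1 + 6 = (507) + (65) + (6) = 578; answer 578
Step 2: B1 = 578; c = -10; cross terms: (-40*-36 - 5*-30)=1590, (5*-13 - 24*-36)=799, (24*-2 - 12*-13)=108, (12*10 - -10*-2)=100, (-10*35 - -39*10)=40, (-39*-30 - -40*35)=2570; twice the area = |5207| = 5207; area = 5207/2; boundary points = 3 + 1 + 1 + 2 + 1 + 1 = 9; strictly interior points = area - boundary/2 + 1 = 2600; answer 2600
Step 3: B2 = 2600; m = 5729; 5729 = 17 * 337; sigma = (1 + 17) * (1 + 337) = 18 * 338 = 6084; answer 6084

6084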